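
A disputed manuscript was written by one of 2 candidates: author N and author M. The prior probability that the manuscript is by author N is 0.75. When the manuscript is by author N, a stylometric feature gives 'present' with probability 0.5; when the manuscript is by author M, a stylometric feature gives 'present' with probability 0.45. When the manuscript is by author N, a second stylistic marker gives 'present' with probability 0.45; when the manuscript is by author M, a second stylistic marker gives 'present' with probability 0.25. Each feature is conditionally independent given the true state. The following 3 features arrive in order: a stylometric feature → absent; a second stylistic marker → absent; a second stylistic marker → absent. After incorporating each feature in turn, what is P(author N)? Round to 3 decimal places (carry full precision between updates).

0.595

Apply Bayes' rule sequentially, carrying P(author N) forward.
After a stylometric feature='absent': P(author N) = 0.5·0.7500 / (0.5·0.7500 + 0.55·0.2500) ≈ 0.7317
After a second stylistic marker='absent': P(author N) = 0.55·0.7317 / (0.55·0.7317 + 0.75·0.2683) ≈ 0.6667
After a second stylistic marker='absent': P(author N) = 0.55·0.6667 / (0.55·0.6667 + 0.75·0.3333) ≈ 0.5946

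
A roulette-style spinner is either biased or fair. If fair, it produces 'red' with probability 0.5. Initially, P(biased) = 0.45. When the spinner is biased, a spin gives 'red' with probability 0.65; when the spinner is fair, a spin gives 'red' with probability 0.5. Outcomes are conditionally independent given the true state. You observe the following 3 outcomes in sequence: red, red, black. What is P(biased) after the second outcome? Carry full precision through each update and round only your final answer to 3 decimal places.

Each posterior becomes the prior for the next update.
After 'red': P(biased) = 0.65·0.4500 / (0.65·0.4500 + 0.5·0.5500) ≈ 0.5154
After 'red': P(biased) = 0.65·0.5154 / (0.65·0.5154 + 0.5·0.4846) ≈ 0.5803

0.580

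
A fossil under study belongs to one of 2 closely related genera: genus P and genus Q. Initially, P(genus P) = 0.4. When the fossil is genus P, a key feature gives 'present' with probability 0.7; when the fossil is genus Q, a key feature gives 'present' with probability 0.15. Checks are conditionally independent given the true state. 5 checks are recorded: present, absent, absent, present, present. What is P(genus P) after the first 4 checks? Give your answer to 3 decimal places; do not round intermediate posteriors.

0.644

After 'present': P(genus P) = 0.7·0.4000 / (0.7·0.4000 + 0.15·0.6000) ≈ 0.7568
After 'absent': P(genus P) = 0.3·0.7568 / (0.3·0.7568 + 0.85·0.2432) ≈ 0.5234
After 'absent': P(genus P) = 0.3·0.5234 / (0.3·0.5234 + 0.85·0.4766) ≈ 0.2793
After 'present': P(genus P) = 0.7·0.2793 / (0.7·0.2793 + 0.15·0.7207) ≈ 0.6439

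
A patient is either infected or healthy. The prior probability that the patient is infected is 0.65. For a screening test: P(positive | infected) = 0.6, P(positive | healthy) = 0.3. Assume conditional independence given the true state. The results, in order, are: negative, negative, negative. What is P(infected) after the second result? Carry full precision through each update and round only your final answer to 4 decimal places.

0.3775

Each posterior becomes the prior for the next update.
After 'negative': P(infected) = 0.4·0.6500 / (0.4·0.6500 + 0.7·0.3500) ≈ 0.5149
After 'negative': P(infected) = 0.4·0.5149 / (0.4·0.5149 + 0.7·0.4851) ≈ 0.3775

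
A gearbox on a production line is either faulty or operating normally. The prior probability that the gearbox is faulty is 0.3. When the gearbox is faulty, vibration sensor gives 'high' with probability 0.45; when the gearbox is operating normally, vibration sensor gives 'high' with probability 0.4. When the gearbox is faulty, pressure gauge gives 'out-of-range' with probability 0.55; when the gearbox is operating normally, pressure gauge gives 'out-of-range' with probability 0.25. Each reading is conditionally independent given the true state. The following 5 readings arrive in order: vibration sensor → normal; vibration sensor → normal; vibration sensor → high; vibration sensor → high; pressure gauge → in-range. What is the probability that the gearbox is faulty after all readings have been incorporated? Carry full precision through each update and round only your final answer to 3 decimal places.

0.215

After vibration sensor='normal': P(faulty) = 0.55·0.3000 / (0.55·0.3000 + 0.6·0.7000) ≈ 0.2821
After vibration sensor='normal': P(faulty) = 0.55·0.2821 / (0.55·0.2821 + 0.6·0.7179) ≈ 0.2648
After vibration sensor='high': P(faulty) = 0.45·0.2648 / (0.45·0.2648 + 0.4·0.7352) ≈ 0.2883
After vibration sensor='high': P(faulty) = 0.45·0.2883 / (0.45·0.2883 + 0.4·0.7117) ≈ 0.3131
After pressure gauge='in-range': P(faulty) = 0.45·0.3131 / (0.45·0.3131 + 0.75·0.6869) ≈ 0.2147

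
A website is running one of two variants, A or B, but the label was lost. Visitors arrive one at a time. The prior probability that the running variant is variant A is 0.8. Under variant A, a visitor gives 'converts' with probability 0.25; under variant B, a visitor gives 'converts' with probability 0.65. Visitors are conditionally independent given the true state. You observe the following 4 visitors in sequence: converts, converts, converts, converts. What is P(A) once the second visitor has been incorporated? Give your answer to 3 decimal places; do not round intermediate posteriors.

Each posterior becomes the prior for the next update.
After 'converts': P(A) = 0.25·0.8000 / (0.25·0.8000 + 0.65·0.2000) ≈ 0.6061
After 'converts': P(A) = 0.25·0.6061 / (0.25·0.6061 + 0.65·0.3939) ≈ 0.3717

0.372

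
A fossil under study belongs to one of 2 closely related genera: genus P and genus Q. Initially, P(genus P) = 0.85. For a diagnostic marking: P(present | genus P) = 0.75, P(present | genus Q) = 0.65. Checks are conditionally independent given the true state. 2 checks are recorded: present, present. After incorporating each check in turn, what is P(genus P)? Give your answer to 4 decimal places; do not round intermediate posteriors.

After 'present': P(genus P) = 0.75·0.8500 / (0.75·0.8500 + 0.65·0.1500) ≈ 0.8673
After 'present': P(genus P) = 0.75·0.8673 / (0.75·0.8673 + 0.65·0.1327) ≈ 0.8830

0.8830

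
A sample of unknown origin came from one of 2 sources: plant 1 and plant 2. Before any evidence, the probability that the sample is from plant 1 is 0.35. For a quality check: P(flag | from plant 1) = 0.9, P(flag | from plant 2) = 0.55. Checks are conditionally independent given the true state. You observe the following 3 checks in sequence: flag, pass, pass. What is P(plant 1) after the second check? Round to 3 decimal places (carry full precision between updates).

0.164

After 'flag': P(plant 1) = 0.9·0.3500 / (0.9·0.3500 + 0.55·0.6500) ≈ 0.4684
After 'pass': P(plant 1) = 0.1·0.4684 / (0.1·0.4684 + 0.45·0.5316) ≈ 0.1637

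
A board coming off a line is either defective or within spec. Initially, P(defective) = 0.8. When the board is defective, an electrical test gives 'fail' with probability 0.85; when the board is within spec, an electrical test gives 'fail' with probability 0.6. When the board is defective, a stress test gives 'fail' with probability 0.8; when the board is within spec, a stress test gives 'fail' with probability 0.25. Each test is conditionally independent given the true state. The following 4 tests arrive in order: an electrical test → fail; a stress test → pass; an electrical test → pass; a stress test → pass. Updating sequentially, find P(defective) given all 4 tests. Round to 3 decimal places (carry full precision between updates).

Each posterior becomes the prior for the next update.
After an electrical test='fail': P(defective) = 0.85·0.8000 / (0.85·0.8000 + 0.6·0.2000) ≈ 0.8500
After a stress test='pass': P(defective) = 0.2·0.8500 / (0.2·0.8500 + 0.75·0.1500) ≈ 0.6018
After an electrical test='pass': P(defective) = 0.15·0.6018 / (0.15·0.6018 + 0.4·0.3982) ≈ 0.3617
After a stress test='pass': P(defective) = 0.2·0.3617 / (0.2·0.3617 + 0.75·0.6383) ≈ 0.1313

0.131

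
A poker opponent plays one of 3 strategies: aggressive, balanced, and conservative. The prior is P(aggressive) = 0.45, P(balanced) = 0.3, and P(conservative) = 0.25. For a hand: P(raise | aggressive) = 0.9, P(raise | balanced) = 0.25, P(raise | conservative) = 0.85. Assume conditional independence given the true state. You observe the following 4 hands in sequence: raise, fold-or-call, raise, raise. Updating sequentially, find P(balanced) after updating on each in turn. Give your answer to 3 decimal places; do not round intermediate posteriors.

0.059

After 'raise': normaliser = 0.9·0.4500 + 0.25·0.3000 + 0.85·0.2500; P(aggressive) ≈ 0.5848, P(balanced) ≈ 0.1083, P(conservative) ≈ 0.3069
After 'fold-or-call': normaliser = 0.1·0.5848 + 0.75·0.1083 + 0.15·0.3069; P(aggressive) ≈ 0.3149, P(balanced) ≈ 0.4373, P(conservative) ≈ 0.2478
After 'raise': normaliser = 0.9·0.3149 + 0.25·0.4373 + 0.85·0.2478; P(aggressive) ≈ 0.4697, P(balanced) ≈ 0.1812, P(conservative) ≈ 0.3491
After 'raise': normaliser = 0.9·0.4697 + 0.25·0.1812 + 0.85·0.3491; P(aggressive) ≈ 0.5527, P(balanced) ≈ 0.0592, P(conservative) ≈ 0.3880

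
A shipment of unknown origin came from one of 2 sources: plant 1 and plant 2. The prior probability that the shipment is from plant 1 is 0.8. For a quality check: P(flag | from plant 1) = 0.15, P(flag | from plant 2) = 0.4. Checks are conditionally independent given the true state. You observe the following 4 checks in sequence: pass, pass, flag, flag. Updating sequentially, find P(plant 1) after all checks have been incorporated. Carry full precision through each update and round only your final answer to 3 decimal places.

0.530

After 'pass': P(plant 1) = 0.85·0.8000 / (0.85·0.8000 + 0.6·0.2000) ≈ 0.8500
After 'pass': P(plant 1) = 0.85·0.8500 / (0.85·0.8500 + 0.6·0.1500) ≈ 0.8892
After 'flag': P(plant 1) = 0.15·0.8892 / (0.15·0.8892 + 0.4·0.1108) ≈ 0.7506
After 'flag': P(plant 1) = 0.15·0.7506 / (0.15·0.7506 + 0.4·0.2494) ≈ 0.5303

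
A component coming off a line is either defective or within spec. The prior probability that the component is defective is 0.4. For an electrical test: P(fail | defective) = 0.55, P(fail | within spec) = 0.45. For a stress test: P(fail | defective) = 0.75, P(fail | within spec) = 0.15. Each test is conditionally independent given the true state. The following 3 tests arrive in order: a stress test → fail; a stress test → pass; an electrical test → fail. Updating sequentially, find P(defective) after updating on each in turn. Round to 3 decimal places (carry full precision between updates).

After a stress test='fail': P(defective) = 0.75·0.4000 / (0.75·0.4000 + 0.15·0.6000) ≈ 0.7692
After a stress test='pass': P(defective) = 0.25·0.7692 / (0.25·0.7692 + 0.85·0.2308) ≈ 0.4950
After an electrical test='fail': P(defective) = 0.55·0.4950 / (0.55·0.4950 + 0.45·0.5050) ≈ 0.5451

0.545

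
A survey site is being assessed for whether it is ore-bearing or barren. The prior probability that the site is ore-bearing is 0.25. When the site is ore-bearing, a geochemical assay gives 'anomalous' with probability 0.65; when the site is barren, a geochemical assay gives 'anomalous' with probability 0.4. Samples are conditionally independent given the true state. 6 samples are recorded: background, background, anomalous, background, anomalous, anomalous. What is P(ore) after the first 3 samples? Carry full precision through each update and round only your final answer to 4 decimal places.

Each posterior becomes the prior for the next update.
After 'background': P(ore) = 0.35·0.2500 / (0.35·0.2500 + 0.6·0.7500) ≈ 0.1628
After 'background': P(ore) = 0.35·0.1628 / (0.35·0.1628 + 0.6·0.8372) ≈ 0.1019
After 'anomalous': P(ore) = 0.65·0.1019 / (0.65·0.1019 + 0.4·0.8981) ≈ 0.1556

0.1556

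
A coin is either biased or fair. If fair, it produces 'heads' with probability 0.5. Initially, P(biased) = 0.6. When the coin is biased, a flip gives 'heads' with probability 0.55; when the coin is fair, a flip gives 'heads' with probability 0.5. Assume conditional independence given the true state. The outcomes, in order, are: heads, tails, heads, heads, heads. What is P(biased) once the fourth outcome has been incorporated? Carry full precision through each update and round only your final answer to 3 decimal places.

After 'heads': P(biased) = 0.55·0.6000 / (0.55·0.6000 + 0.5·0.4000) ≈ 0.6226
After 'tails': P(biased) = 0.45·0.6226 / (0.45·0.6226 + 0.5·0.3774) ≈ 0.5976
After 'heads': P(biased) = 0.55·0.5976 / (0.55·0.5976 + 0.5·0.4024) ≈ 0.6203
After 'heads': P(biased) = 0.55·0.6203 / (0.55·0.6203 + 0.5·0.3797) ≈ 0.6425

0.642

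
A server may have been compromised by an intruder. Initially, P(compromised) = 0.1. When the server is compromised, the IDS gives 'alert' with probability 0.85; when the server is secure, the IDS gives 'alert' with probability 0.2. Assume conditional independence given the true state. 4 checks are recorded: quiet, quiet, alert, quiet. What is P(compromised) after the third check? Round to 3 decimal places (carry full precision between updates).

After 'quiet': P(compromised) = 0.15·0.1000 / (0.15·0.1000 + 0.8·0.9000) ≈ 0.0204
After 'quiet': P(compromised) = 0.15·0.0204 / (0.15·0.0204 + 0.8·0.9796) ≈ 0.0039
After 'alert': P(compromised) = 0.85·0.0039 / (0.85·0.0039 + 0.2·0.9961) ≈ 0.0163

0.016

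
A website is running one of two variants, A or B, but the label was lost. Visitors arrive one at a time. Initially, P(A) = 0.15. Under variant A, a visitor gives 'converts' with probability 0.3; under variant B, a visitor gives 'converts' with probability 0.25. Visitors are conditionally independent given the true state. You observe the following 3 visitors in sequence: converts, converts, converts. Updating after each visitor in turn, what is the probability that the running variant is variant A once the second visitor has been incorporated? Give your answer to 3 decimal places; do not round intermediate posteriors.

0.203

After 'converts': P(A) = 0.3·0.1500 / (0.3·0.1500 + 0.25·0.8500) ≈ 0.1748
After 'converts': P(A) = 0.3·0.1748 / (0.3·0.1748 + 0.25·0.8252) ≈ 0.2026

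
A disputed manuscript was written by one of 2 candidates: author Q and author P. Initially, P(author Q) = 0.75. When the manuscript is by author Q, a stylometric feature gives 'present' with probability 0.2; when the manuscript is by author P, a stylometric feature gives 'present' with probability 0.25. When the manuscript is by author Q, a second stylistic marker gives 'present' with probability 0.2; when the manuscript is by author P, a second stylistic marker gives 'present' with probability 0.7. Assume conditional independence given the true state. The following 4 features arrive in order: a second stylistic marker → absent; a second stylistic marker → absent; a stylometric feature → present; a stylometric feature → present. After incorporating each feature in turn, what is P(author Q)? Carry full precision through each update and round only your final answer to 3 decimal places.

0.932

After a second stylistic marker='absent': P(author Q) = 0.8·0.7500 / (0.8·0.7500 + 0.3·0.2500) ≈ 0.8889
After a second stylistic marker='absent': P(author Q) = 0.8·0.8889 / (0.8·0.8889 + 0.3·0.1111) ≈ 0.9552
After a stylometric feature='present': P(author Q) = 0.2·0.9552 / (0.2·0.9552 + 0.25·0.0448) ≈ 0.9446
After a stylometric feature='present': P(author Q) = 0.2·0.9446 / (0.2·0.9446 + 0.25·0.0554) ≈ 0.9318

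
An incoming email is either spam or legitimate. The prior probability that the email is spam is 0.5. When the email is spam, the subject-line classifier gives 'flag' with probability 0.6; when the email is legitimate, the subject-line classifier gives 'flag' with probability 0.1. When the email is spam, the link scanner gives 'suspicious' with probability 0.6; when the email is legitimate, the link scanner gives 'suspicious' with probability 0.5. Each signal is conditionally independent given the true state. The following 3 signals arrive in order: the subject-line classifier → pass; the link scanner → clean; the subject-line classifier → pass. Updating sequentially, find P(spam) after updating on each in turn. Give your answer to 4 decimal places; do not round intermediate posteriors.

0.1365

After the subject-line classifier='pass': P(spam) = 0.4·0.5000 / (0.4·0.5000 + 0.9·0.5000) ≈ 0.3077
After the link scanner='clean': P(spam) = 0.4·0.3077 / (0.4·0.3077 + 0.5·0.6923) ≈ 0.2623
After the subject-line classifier='pass': P(spam) = 0.4·0.2623 / (0.4·0.2623 + 0.9·0.7377) ≈ 0.1365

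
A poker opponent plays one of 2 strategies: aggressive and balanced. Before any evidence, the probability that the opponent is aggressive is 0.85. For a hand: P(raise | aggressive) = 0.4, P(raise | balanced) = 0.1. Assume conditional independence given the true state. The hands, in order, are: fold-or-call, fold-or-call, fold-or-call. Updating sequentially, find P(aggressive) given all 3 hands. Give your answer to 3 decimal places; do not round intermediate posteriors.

After 'fold-or-call': P(aggressive) = 0.6·0.8500 / (0.6·0.8500 + 0.9·0.1500) ≈ 0.7907
After 'fold-or-call': P(aggressive) = 0.6·0.7907 / (0.6·0.7907 + 0.9·0.2093) ≈ 0.7158
After 'fold-or-call': P(aggressive) = 0.6·0.7158 / (0.6·0.7158 + 0.9·0.2842) ≈ 0.6267

0.627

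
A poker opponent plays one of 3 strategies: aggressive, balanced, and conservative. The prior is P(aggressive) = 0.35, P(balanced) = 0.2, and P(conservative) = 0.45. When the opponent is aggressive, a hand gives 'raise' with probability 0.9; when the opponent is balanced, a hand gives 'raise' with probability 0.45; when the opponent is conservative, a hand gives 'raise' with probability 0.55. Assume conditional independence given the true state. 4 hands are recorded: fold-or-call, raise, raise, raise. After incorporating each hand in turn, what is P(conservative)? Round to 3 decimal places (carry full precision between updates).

0.487

After 'fold-or-call': normaliser = 0.1·0.3500 + 0.55·0.2000 + 0.45·0.4500; P(aggressive) ≈ 0.1007, P(balanced) ≈ 0.3165, P(conservative) ≈ 0.5827
After 'raise': normaliser = 0.9·0.1007 + 0.45·0.3165 + 0.55·0.5827; P(aggressive) ≈ 0.1637, P(balanced) ≈ 0.2573, P(conservative) ≈ 0.5789
After 'raise': normaliser = 0.9·0.1637 + 0.45·0.2573 + 0.55·0.5789; P(aggressive) ≈ 0.2534, P(balanced) ≈ 0.1991, P(conservative) ≈ 0.5475
After 'raise': normaliser = 0.9·0.2534 + 0.45·0.1991 + 0.55·0.5475; P(aggressive) ≈ 0.3686, P(balanced) ≈ 0.1448, P(conservative) ≈ 0.4867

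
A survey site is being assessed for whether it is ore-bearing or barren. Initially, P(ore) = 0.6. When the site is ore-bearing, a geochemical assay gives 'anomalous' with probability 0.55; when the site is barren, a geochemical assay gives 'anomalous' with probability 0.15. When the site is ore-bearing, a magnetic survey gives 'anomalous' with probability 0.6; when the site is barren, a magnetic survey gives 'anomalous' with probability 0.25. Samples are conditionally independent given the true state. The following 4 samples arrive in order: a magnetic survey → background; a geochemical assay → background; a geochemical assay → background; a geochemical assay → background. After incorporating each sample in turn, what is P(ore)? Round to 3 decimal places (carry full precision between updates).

Each posterior becomes the prior for the next update.
After a magnetic survey='background': P(ore) = 0.4·0.6000 / (0.4·0.6000 + 0.75·0.4000) ≈ 0.4444
After a geochemical assay='background': P(ore) = 0.45·0.4444 / (0.45·0.4444 + 0.85·0.5556) ≈ 0.2975
After a geochemical assay='background': P(ore) = 0.45·0.2975 / (0.45·0.2975 + 0.85·0.7025) ≈ 0.1832
After a geochemical assay='background': P(ore) = 0.45·0.1832 / (0.45·0.1832 + 0.85·0.8168) ≈ 0.1061

0.106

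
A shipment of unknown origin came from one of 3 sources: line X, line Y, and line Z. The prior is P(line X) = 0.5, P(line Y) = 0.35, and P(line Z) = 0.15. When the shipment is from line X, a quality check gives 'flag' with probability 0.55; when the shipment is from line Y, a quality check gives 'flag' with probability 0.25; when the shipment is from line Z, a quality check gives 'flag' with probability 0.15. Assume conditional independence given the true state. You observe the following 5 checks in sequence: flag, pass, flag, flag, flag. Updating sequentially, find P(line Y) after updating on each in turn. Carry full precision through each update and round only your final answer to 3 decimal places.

0.047

After 'flag': normaliser = 0.55·0.5000 + 0.25·0.3500 + 0.15·0.1500; P(line X) ≈ 0.7143, P(line Y) ≈ 0.2273, P(line Z) ≈ 0.0584
After 'pass': normaliser = 0.45·0.7143 + 0.75·0.2273 + 0.85·0.0584; P(line X) ≈ 0.5935, P(line Y) ≈ 0.3147, P(line Z) ≈ 0.0917
After 'flag': normaliser = 0.55·0.5935 + 0.25·0.3147 + 0.15·0.0917; P(line X) ≈ 0.7793, P(line Y) ≈ 0.1878, P(line Z) ≈ 0.0328
After 'flag': normaliser = 0.55·0.7793 + 0.25·0.1878 + 0.15·0.0328; P(line X) ≈ 0.8920, P(line Y) ≈ 0.0977, P(line Z) ≈ 0.0103
After 'flag': normaliser = 0.55·0.8920 + 0.25·0.0977 + 0.15·0.0103; P(line X) ≈ 0.9497, P(line Y) ≈ 0.0473, P(line Z) ≈ 0.0030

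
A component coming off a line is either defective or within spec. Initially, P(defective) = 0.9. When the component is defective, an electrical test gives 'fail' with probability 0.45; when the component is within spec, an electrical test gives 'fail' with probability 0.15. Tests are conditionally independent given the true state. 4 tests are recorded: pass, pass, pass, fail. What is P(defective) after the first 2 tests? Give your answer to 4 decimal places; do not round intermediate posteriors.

After 'pass': P(defective) = 0.55·0.9000 / (0.55·0.9000 + 0.85·0.1000) ≈ 0.8534
After 'pass': P(defective) = 0.55·0.8534 / (0.55·0.8534 + 0.85·0.1466) ≈ 0.7903

0.7903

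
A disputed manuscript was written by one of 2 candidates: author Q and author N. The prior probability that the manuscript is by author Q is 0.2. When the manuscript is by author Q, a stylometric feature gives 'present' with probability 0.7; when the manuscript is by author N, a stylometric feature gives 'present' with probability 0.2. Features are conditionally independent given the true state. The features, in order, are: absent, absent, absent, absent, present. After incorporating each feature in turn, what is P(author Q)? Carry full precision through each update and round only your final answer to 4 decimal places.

After 'absent': P(author Q) = 0.3·0.2000 / (0.3·0.2000 + 0.8·0.8000) ≈ 0.0857
After 'absent': P(author Q) = 0.3·0.0857 / (0.3·0.0857 + 0.8·0.9143) ≈ 0.0340
After 'absent': P(author Q) = 0.3·0.0340 / (0.3·0.0340 + 0.8·0.9660) ≈ 0.0130
After 'absent': P(author Q) = 0.3·0.0130 / (0.3·0.0130 + 0.8·0.9870) ≈ 0.0049
After 'present': P(author Q) = 0.7·0.0049 / (0.7·0.0049 + 0.2·0.9951) ≈ 0.0170

0.0170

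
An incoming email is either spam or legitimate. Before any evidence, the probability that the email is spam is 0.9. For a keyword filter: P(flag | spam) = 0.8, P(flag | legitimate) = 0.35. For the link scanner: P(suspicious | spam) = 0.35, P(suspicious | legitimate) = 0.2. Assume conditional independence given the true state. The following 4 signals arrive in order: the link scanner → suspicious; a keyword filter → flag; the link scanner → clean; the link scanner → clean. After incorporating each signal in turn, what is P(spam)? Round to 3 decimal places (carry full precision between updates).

Each posterior becomes the prior for the next update.
After the link scanner='suspicious': P(spam) = 0.35·0.9000 / (0.35·0.9000 + 0.2·0.1000) ≈ 0.9403
After a keyword filter='flag': P(spam) = 0.8·0.9403 / (0.8·0.9403 + 0.35·0.0597) ≈ 0.9730
After the link scanner='clean': P(spam) = 0.65·0.9730 / (0.65·0.9730 + 0.8·0.0270) ≈ 0.9669
After the link scanner='clean': P(spam) = 0.65·0.9669 / (0.65·0.9669 + 0.8·0.0331) ≈ 0.9596

0.960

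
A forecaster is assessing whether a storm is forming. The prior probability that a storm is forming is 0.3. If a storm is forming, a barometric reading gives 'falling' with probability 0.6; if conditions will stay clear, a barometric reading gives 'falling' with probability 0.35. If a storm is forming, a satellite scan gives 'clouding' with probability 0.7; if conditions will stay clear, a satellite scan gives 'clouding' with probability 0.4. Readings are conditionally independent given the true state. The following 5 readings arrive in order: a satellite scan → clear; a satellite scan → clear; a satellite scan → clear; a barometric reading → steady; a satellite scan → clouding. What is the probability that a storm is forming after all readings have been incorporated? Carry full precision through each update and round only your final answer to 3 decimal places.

0.055

After a satellite scan='clear': P(storm) = 0.3·0.3000 / (0.3·0.3000 + 0.6·0.7000) ≈ 0.1765
After a satellite scan='clear': P(storm) = 0.3·0.1765 / (0.3·0.1765 + 0.6·0.8235) ≈ 0.0968
After a satellite scan='clear': P(storm) = 0.3·0.0968 / (0.3·0.0968 + 0.6·0.9032) ≈ 0.0508
After a barometric reading='steady': P(storm) = 0.4·0.0508 / (0.4·0.0508 + 0.65·0.9492) ≈ 0.0319
After a satellite scan='clouding': P(storm) = 0.7·0.0319 / (0.7·0.0319 + 0.4·0.9681) ≈ 0.0545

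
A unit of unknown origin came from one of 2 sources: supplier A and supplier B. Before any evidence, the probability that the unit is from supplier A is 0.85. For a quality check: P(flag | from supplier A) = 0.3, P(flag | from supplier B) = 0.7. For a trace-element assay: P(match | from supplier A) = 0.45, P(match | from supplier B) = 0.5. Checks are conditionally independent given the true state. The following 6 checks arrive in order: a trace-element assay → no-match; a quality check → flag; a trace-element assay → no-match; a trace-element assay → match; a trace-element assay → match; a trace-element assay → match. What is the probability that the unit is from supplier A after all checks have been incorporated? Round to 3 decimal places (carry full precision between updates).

After a trace-element assay='no-match': P(supplier A) = 0.55·0.8500 / (0.55·0.8500 + 0.5·0.1500) ≈ 0.8618
After a quality check='flag': P(supplier A) = 0.3·0.8618 / (0.3·0.8618 + 0.7·0.1382) ≈ 0.7276
After a trace-element assay='no-match': P(supplier A) = 0.55·0.7276 / (0.55·0.7276 + 0.5·0.2724) ≈ 0.7461
After a trace-element assay='match': P(supplier A) = 0.45·0.7461 / (0.45·0.7461 + 0.5·0.2539) ≈ 0.7256
After a trace-element assay='match': P(supplier A) = 0.45·0.7256 / (0.45·0.7256 + 0.5·0.2744) ≈ 0.7042
After a trace-element assay='match': P(supplier A) = 0.45·0.7042 / (0.45·0.7042 + 0.5·0.2958) ≈ 0.6818

0.682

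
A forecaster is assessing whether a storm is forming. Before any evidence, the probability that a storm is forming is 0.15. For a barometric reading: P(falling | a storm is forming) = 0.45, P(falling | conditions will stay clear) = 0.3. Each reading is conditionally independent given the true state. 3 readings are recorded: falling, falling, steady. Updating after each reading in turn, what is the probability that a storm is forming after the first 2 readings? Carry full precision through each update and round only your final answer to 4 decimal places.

Apply Bayes' rule sequentially, carrying P(storm) forward.
After 'falling': P(storm) = 0.45·0.1500 / (0.45·0.1500 + 0.3·0.8500) ≈ 0.2093
After 'falling': P(storm) = 0.45·0.2093 / (0.45·0.2093 + 0.3·0.7907) ≈ 0.2842

0.2842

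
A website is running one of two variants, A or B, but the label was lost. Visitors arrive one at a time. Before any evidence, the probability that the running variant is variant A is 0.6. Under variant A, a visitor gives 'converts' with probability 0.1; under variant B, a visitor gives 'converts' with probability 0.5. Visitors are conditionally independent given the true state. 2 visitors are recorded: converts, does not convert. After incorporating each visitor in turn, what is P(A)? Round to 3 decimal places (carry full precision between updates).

0.351

After 'converts': P(A) = 0.1·0.6000 / (0.1·0.6000 + 0.5·0.4000) ≈ 0.2308
After 'does not convert': P(A) = 0.9·0.2308 / (0.9·0.2308 + 0.5·0.7692) ≈ 0.3506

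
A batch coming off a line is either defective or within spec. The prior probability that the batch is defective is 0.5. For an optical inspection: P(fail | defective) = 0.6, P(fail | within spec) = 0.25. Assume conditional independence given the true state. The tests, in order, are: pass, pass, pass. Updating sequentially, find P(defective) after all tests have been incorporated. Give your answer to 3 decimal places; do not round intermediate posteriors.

After 'pass': P(defective) = 0.4·0.5000 / (0.4·0.5000 + 0.75·0.5000) ≈ 0.3478
After 'pass': P(defective) = 0.4·0.3478 / (0.4·0.3478 + 0.75·0.6522) ≈ 0.2215
After 'pass': P(defective) = 0.4·0.2215 / (0.4·0.2215 + 0.75·0.7785) ≈ 0.1317

0.132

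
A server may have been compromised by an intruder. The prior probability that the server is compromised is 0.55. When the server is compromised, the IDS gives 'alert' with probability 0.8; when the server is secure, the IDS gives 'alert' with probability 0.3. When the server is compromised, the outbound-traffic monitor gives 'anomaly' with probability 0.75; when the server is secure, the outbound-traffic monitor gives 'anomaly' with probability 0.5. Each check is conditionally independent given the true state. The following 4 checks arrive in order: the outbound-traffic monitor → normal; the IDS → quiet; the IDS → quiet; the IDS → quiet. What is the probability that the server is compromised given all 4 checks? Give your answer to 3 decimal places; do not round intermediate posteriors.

After the outbound-traffic monitor='normal': P(compromised) = 0.25·0.5500 / (0.25·0.5500 + 0.5·0.4500) ≈ 0.3793
After the IDS='quiet': P(compromised) = 0.2·0.3793 / (0.2·0.3793 + 0.7·0.6207) ≈ 0.1486
After the IDS='quiet': P(compromised) = 0.2·0.1486 / (0.2·0.1486 + 0.7·0.8514) ≈ 0.0475
After the IDS='quiet': P(compromised) = 0.2·0.0475 / (0.2·0.0475 + 0.7·0.9525) ≈ 0.0141

0.014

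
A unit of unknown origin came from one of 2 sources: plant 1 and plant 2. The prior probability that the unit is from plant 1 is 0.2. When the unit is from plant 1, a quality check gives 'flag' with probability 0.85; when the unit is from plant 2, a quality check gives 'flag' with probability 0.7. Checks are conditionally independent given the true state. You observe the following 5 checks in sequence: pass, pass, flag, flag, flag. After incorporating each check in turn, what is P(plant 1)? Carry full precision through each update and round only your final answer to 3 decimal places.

After 'pass': P(plant 1) = 0.15·0.2000 / (0.15·0.2000 + 0.3·0.8000) ≈ 0.1111
After 'pass': P(plant 1) = 0.15·0.1111 / (0.15·0.1111 + 0.3·0.8889) ≈ 0.0588
After 'flag': P(plant 1) = 0.85·0.0588 / (0.85·0.0588 + 0.7·0.9412) ≈ 0.0705
After 'flag': P(plant 1) = 0.85·0.0705 / (0.85·0.0705 + 0.7·0.9295) ≈ 0.0844
After 'flag': P(plant 1) = 0.85·0.0844 / (0.85·0.0844 + 0.7·0.9156) ≈ 0.1006

0.101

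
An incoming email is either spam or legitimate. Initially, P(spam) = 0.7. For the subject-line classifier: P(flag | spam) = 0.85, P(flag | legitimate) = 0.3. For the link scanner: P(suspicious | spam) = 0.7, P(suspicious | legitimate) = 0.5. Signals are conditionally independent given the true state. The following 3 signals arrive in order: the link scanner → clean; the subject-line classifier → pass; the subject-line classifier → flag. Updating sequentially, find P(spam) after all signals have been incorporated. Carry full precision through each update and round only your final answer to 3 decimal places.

0.459

After the link scanner='clean': P(spam) = 0.3·0.7000 / (0.3·0.7000 + 0.5·0.3000) ≈ 0.5833
After the subject-line classifier='pass': P(spam) = 0.15·0.5833 / (0.15·0.5833 + 0.7·0.4167) ≈ 0.2308
After the subject-line classifier='flag': P(spam) = 0.85·0.2308 / (0.85·0.2308 + 0.3·0.7692) ≈ 0.4595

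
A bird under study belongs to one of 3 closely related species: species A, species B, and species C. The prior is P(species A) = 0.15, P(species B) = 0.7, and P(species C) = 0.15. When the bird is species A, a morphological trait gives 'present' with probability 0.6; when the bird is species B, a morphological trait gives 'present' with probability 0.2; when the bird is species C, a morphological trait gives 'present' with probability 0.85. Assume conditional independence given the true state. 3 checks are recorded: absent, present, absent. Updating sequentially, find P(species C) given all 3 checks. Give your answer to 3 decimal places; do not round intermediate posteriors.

After 'absent': normaliser = 0.4·0.1500 + 0.8·0.7000 + 0.15·0.1500; P(species A) ≈ 0.0934, P(species B) ≈ 0.8716, P(species C) ≈ 0.0350
After 'present': normaliser = 0.6·0.0934 + 0.2·0.8716 + 0.85·0.0350; P(species A) ≈ 0.2154, P(species B) ≈ 0.6702, P(species C) ≈ 0.1144
After 'absent': normaliser = 0.4·0.2154 + 0.8·0.6702 + 0.15·0.1144; P(species A) ≈ 0.1347, P(species B) ≈ 0.8384, P(species C) ≈ 0.0268

0.027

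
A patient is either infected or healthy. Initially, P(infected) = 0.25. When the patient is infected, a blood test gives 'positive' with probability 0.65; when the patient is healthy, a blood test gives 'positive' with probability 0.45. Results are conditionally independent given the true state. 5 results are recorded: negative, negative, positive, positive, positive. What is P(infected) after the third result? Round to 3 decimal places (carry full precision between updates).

0.163

After 'negative': P(infected) = 0.35·0.2500 / (0.35·0.2500 + 0.55·0.7500) ≈ 0.1750
After 'negative': P(infected) = 0.35·0.1750 / (0.35·0.1750 + 0.55·0.8250) ≈ 0.1189
After 'positive': P(infected) = 0.65·0.1189 / (0.65·0.1189 + 0.45·0.8811) ≈ 0.1632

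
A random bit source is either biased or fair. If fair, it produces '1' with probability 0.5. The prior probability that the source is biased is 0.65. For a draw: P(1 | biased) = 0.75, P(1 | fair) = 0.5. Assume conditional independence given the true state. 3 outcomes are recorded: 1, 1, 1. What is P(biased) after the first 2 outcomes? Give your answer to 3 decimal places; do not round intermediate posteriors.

After '1': P(biased) = 0.75·0.6500 / (0.75·0.6500 + 0.5·0.3500) ≈ 0.7358
After '1': P(biased) = 0.75·0.7358 / (0.75·0.7358 + 0.5·0.2642) ≈ 0.8069

0.807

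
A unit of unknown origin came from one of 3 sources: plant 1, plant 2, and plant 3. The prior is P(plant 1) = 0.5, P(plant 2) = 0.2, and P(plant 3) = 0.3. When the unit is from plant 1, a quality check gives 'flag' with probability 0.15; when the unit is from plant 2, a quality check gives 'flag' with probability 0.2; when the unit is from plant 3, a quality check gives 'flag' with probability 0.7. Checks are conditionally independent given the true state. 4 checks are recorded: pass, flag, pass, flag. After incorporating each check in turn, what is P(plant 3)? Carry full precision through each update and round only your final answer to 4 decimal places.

After 'pass': normaliser = 0.85·0.5000 + 0.8·0.2000 + 0.3·0.3000; P(plant 1) ≈ 0.6296, P(plant 2) ≈ 0.2370, P(plant 3) ≈ 0.1333
After 'flag': normaliser = 0.15·0.6296 + 0.2·0.2370 + 0.7·0.1333; P(plant 1) ≈ 0.4016, P(plant 2) ≈ 0.2016, P(plant 3) ≈ 0.3969
After 'pass': normaliser = 0.85·0.4016 + 0.8·0.2016 + 0.3·0.3969; P(plant 1) ≈ 0.5491, P(plant 2) ≈ 0.2594, P(plant 3) ≈ 0.1915
After 'flag': normaliser = 0.15·0.5491 + 0.2·0.2594 + 0.7·0.1915; P(plant 1) ≈ 0.3070, P(plant 2) ≈ 0.1934, P(plant 3) ≈ 0.4997

0.4997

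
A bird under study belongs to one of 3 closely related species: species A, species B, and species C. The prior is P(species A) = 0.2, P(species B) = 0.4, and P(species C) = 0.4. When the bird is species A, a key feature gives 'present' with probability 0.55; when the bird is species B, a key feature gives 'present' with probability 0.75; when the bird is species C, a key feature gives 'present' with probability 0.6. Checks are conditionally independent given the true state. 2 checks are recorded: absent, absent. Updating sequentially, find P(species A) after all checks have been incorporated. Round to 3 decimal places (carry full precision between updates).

0.313

After 'absent': normaliser = 0.45·0.2000 + 0.25·0.4000 + 0.4·0.4000; P(species A) ≈ 0.2571, P(species B) ≈ 0.2857, P(species C) ≈ 0.4571
After 'absent': normaliser = 0.45·0.2571 + 0.25·0.2857 + 0.4·0.4571; P(species A) ≈ 0.3127, P(species B) ≈ 0.1931, P(species C) ≈ 0.4942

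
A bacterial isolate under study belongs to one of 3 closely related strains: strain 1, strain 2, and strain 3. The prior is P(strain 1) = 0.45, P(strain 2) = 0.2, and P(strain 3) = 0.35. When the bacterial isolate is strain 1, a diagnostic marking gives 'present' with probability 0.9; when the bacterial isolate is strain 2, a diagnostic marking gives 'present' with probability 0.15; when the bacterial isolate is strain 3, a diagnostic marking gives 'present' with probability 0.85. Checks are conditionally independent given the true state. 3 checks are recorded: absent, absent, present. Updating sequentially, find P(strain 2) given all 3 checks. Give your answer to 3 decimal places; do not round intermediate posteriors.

Each posterior becomes the prior for the next update.
After 'absent': normaliser = 0.1·0.4500 + 0.85·0.2000 + 0.15·0.3500; P(strain 1) ≈ 0.1682, P(strain 2) ≈ 0.6355, P(strain 3) ≈ 0.1963
After 'absent': normaliser = 0.1·0.1682 + 0.85·0.6355 + 0.15·0.1963; P(strain 1) ≈ 0.0287, P(strain 2) ≈ 0.9211, P(strain 3) ≈ 0.0502
After 'present': normaliser = 0.9·0.0287 + 0.15·0.9211 + 0.85·0.0502; P(strain 1) ≈ 0.1249, P(strain 2) ≈ 0.6686, P(strain 3) ≈ 0.2065

0.669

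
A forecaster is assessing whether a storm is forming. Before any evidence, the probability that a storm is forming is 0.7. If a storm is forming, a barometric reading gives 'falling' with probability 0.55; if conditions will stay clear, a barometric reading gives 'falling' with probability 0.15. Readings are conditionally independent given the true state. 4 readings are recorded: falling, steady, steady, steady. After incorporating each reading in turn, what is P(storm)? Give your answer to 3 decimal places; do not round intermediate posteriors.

After 'falling': P(storm) = 0.55·0.7000 / (0.55·0.7000 + 0.15·0.3000) ≈ 0.8953
After 'steady': P(storm) = 0.45·0.8953 / (0.45·0.8953 + 0.85·0.1047) ≈ 0.8191
After 'steady': P(storm) = 0.45·0.8191 / (0.45·0.8191 + 0.85·0.1809) ≈ 0.7057
After 'steady': P(storm) = 0.45·0.7057 / (0.45·0.7057 + 0.85·0.2943) ≈ 0.5594

0.559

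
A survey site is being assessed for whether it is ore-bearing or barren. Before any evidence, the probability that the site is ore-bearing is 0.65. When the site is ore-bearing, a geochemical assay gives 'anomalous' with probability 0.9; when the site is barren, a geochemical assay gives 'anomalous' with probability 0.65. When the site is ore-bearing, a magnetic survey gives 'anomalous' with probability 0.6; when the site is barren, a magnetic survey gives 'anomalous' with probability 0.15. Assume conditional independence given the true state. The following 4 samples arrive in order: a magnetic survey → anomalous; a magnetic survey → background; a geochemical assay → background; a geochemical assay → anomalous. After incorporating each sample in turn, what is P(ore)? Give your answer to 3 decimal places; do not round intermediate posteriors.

After a magnetic survey='anomalous': P(ore) = 0.6·0.6500 / (0.6·0.6500 + 0.15·0.3500) ≈ 0.8814
After a magnetic survey='background': P(ore) = 0.4·0.8814 / (0.4·0.8814 + 0.85·0.1186) ≈ 0.7776
After a geochemical assay='background': P(ore) = 0.1·0.7776 / (0.1·0.7776 + 0.35·0.2224) ≈ 0.4997
After a geochemical assay='anomalous': P(ore) = 0.9·0.4997 / (0.9·0.4997 + 0.65·0.5003) ≈ 0.5804

0.580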